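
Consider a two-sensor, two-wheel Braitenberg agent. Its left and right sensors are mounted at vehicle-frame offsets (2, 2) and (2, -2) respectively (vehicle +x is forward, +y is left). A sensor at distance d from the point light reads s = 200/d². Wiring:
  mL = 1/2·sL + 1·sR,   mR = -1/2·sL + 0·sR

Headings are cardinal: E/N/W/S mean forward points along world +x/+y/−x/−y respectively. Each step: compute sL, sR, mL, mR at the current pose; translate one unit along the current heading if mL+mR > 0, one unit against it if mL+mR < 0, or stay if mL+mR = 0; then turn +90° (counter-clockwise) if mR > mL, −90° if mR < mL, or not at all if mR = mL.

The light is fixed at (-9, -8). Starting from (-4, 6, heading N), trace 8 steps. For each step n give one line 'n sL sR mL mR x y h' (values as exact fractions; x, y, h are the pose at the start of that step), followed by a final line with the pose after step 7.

n=0: pose=(-4,6,N); sL=40/53, sR=40/61; mL=3340/3233, mR=-20/53; mL+mR=40/61 → advance +1; mR−mL=-4560/3233 → turn -1·90°
n=1: pose=(-4,7,E); sL=100/169, sR=100/109; mL=22350/18421, mR=-50/169; mL+mR=100/109 → advance +1; mR−mL=-27800/18421 → turn -1·90°
n=2: pose=(-3,7,S); sL=200/233, sR=40/37; mL=13020/8621, mR=-100/233; mL+mR=40/37 → advance +1; mR−mL=-16720/8621 → turn -1·90°
n=3: pose=(-3,6,W); sL=5/4, sR=25/34; mL=185/136, mR=-5/8; mL+mR=25/34 → advance +1; mR−mL=-135/68 → turn -1·90°
n=4: pose=(-4,6,N); sL=40/53, sR=40/61; mL=3340/3233, mR=-20/53; mL+mR=40/61 → advance +1; mR−mL=-4560/3233 → turn -1·90°
n=5: pose=(-4,7,E); sL=100/169, sR=100/109; mL=22350/18421, mR=-50/169; mL+mR=100/109 → advance +1; mR−mL=-27800/18421 → turn -1·90°
n=6: pose=(-3,7,S); sL=200/233, sR=40/37; mL=13020/8621, mR=-100/233; mL+mR=40/37 → advance +1; mR−mL=-16720/8621 → turn -1·90°
n=7: pose=(-3,6,W); sL=5/4, sR=25/34; mL=185/136, mR=-5/8; mL+mR=25/34 → advance +1; mR−mL=-135/68 → turn -1·90°

0 40/53 40/61 3340/3233 -20/53 -4 6 N
1 100/169 100/109 22350/18421 -50/169 -4 7 E
2 200/233 40/37 13020/8621 -100/233 -3 7 S
3 5/4 25/34 185/136 -5/8 -3 6 W
4 40/53 40/61 3340/3233 -20/53 -4 6 N
5 100/169 100/109 22350/18421 -50/169 -4 7 E
6 200/233 40/37 13020/8621 -100/233 -3 7 S
7 5/4 25/34 185/136 -5/8 -3 6 W
final -4 6 N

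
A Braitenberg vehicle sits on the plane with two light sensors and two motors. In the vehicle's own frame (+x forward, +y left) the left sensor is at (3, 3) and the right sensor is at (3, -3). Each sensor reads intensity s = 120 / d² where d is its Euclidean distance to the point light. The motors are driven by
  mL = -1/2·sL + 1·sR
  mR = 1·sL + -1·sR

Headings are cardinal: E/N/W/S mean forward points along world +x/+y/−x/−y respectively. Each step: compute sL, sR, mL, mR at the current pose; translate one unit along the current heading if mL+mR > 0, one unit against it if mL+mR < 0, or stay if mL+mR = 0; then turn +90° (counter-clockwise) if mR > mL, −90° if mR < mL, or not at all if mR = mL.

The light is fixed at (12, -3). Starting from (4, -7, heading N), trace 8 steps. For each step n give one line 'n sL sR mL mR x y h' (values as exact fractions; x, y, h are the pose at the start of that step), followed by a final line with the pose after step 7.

n=0: pose=(4,-7,N); sL=60/61, sR=60/13; mL=3270/793, mR=-2880/793; mL+mR=30/61 → advance +1; mR−mL=-6150/793 → turn -1·90°
n=1: pose=(4,-6,E); sL=24/5, sR=120/61; mL=-132/305, mR=864/305; mL+mR=12/5 → advance +1; mR−mL=996/305 → turn +1·90°
n=2: pose=(5,-6,N); sL=6/5, sR=15/2; mL=69/10, mR=-63/10; mL+mR=3/5 → advance +1; mR−mL=-66/5 → turn -1·90°
n=3: pose=(5,-5,E); sL=120/17, sR=120/41; mL=-420/697, mR=2880/697; mL+mR=60/17 → advance +1; mR−mL=3300/697 → turn +1·90°
n=4: pose=(6,-5,N); sL=60/41, sR=12; mL=462/41, mR=-432/41; mL+mR=30/41 → advance +1; mR−mL=-894/41 → turn -1·90°
n=5: pose=(6,-4,E); sL=120/13, sR=24/5; mL=12/65, mR=288/65; mL+mR=60/13 → advance +1; mR−mL=276/65 → turn +1·90°
n=6: pose=(7,-4,N); sL=30/17, sR=15; mL=240/17, mR=-225/17; mL+mR=15/17 → advance +1; mR−mL=-465/17 → turn -1·90°
n=7: pose=(7,-3,E); sL=120/13, sR=120/13; mL=60/13, mR=0; mL+mR=60/13 → advance +1; mR−mL=-60/13 → turn -1·90°

0 60/61 60/13 3270/793 -2880/793 4 -7 N
1 24/5 120/61 -132/305 864/305 4 -6 E
2 6/5 15/2 69/10 -63/10 5 -6 N
3 120/17 120/41 -420/697 2880/697 5 -5 E
4 60/41 12 462/41 -432/41 6 -5 N
5 120/13 24/5 12/65 288/65 6 -4 E
6 30/17 15 240/17 -225/17 7 -4 N
7 120/13 120/13 60/13 0 7 -3 E
final 8 -3 S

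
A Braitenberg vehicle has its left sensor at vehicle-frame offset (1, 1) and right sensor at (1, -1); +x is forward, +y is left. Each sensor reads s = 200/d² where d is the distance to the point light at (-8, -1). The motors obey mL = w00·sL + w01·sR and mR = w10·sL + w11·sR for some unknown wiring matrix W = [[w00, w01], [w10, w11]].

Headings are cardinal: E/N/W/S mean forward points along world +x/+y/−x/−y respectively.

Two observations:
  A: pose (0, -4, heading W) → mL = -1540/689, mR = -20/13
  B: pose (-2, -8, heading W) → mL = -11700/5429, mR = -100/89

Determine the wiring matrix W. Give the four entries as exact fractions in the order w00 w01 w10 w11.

1/2 -1 -1/2 0

obs A: pose=(0,-4,W) → sL=40/13, sR=200/53, mL=-1540/689, mR=-20/13
obs B: pose=(-2,-8,W) → sL=200/89, sR=200/61, mL=-11700/5429, mR=-100/89
sensor matrix S = [[40/13, 200/53], [200/89, 200/61]]; det S = 6016000/3740581
solve [mL_A; mL_B] = S·[w00; w01] and [mR_A; mR_B] = S·[w10; w11]:
  w00 = 1/2, w01 = -1, w10 = -1/2, w11 = 0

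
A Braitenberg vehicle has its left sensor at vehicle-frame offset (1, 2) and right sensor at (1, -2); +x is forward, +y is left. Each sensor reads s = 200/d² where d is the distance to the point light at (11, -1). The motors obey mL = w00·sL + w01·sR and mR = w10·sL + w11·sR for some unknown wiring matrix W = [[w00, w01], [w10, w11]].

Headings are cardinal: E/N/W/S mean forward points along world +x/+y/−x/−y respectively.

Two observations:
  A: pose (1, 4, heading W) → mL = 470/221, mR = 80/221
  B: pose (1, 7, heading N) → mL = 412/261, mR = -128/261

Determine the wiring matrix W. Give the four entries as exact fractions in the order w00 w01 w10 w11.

obs A: pose=(1,4,W) → sL=20/13, sR=20/17, mL=470/221, mR=80/221
obs B: pose=(1,7,N) → sL=8/9, sR=40/29, mL=412/261, mR=-128/261
sensor matrix S = [[20/13, 20/17], [8/9, 40/29]]; det S = 62080/57681
solve [mL_A; mL_B] = S·[w00; w01] and [mR_A; mR_B] = S·[w10; w11]:
  w00 = 1, w01 = 1/2, w10 = 1, w11 = -1

1 1/2 1 -1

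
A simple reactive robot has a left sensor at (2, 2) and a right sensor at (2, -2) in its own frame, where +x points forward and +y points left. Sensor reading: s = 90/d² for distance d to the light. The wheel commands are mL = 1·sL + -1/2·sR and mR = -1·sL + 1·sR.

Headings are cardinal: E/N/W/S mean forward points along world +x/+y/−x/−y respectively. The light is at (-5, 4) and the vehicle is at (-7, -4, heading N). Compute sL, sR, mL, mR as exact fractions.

45/26 5/2 25/52 10/13

left sensor world pos  = (-9, -2); dL² = 52
right sensor world pos = (-5, -2); dR² = 36
sL = 90/52 = 45/26
sR = 90/36 = 5/2
mL = 1·sL + -1/2·sR = 25/52
mR = -1·sL + 1·sR = 10/13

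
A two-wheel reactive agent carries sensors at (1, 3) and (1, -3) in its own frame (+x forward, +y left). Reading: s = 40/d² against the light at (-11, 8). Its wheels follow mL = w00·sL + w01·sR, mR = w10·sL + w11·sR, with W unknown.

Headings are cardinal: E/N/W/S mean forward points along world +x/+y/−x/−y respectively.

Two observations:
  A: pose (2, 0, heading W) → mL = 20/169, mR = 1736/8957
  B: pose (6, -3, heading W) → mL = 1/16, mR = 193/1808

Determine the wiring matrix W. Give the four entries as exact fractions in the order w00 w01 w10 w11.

obs A: pose=(2,0,W) → sL=8/53, sR=40/169, mL=20/169, mR=1736/8957
obs B: pose=(6,-3,W) → sL=10/113, sR=1/8, mL=1/16, mR=193/1808
sensor matrix S = [[8/53, 40/169], [10/113, 1/8]]; det S = -2103/1012141
solve [mL_A; mL_B] = S·[w00; w01] and [mR_A; mR_B] = S·[w10; w11]:
  w00 = 0, w01 = 1/2, w10 = 1/2, w11 = 1/2

0 1/2 1/2 1/2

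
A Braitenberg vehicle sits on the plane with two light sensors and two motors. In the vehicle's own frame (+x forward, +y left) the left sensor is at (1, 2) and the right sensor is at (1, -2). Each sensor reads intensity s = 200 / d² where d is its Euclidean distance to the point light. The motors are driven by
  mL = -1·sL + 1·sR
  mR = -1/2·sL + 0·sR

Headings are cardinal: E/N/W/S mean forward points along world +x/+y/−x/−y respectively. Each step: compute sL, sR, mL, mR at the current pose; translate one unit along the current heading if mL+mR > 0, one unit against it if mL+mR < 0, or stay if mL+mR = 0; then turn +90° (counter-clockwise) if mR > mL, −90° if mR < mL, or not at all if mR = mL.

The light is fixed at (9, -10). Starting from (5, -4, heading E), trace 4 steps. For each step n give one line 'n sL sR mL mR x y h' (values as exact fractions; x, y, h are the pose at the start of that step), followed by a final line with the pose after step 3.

0 200/73 8 384/73 -100/73 5 -4 E
1 100/13 4 -48/13 -50/13 6 -4 S
2 200/41 200/97 -11200/3977 -100/41 6 -3 W
3 50/9 50/13 -200/117 -25/9 7 -3 S
final 7 -2 W

n=0: pose=(5,-4,E); sL=200/73, sR=8; mL=384/73, mR=-100/73; mL+mR=284/73 → advance +1; mR−mL=-484/73 → turn -1·90°
n=1: pose=(6,-4,S); sL=100/13, sR=4; mL=-48/13, mR=-50/13; mL+mR=-98/13 → advance -1; mR−mL=-2/13 → turn -1·90°
n=2: pose=(6,-3,W); sL=200/41, sR=200/97; mL=-11200/3977, mR=-100/41; mL+mR=-20900/3977 → advance -1; mR−mL=1500/3977 → turn +1·90°
n=3: pose=(7,-3,S); sL=50/9, sR=50/13; mL=-200/117, mR=-25/9; mL+mR=-175/39 → advance -1; mR−mL=-125/117 → turn -1·90°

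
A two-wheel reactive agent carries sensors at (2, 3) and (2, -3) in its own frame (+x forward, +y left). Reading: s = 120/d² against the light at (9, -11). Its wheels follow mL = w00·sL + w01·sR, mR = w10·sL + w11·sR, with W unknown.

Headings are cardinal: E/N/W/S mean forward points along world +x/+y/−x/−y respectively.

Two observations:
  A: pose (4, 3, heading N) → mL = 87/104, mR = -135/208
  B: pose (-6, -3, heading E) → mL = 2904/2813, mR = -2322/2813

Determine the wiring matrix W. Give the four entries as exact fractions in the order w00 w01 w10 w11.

1 1 -1/2 -1

obs A: pose=(4,3,N) → sL=3/8, sR=6/13, mL=87/104, mR=-135/208
obs B: pose=(-6,-3,E) → sL=12/29, sR=60/97, mL=2904/2813, mR=-2322/2813
sensor matrix S = [[3/8, 6/13], [12/29, 60/97]]; det S = 2997/73138
solve [mL_A; mL_B] = S·[w00; w01] and [mR_A; mR_B] = S·[w10; w11]:
  w00 = 1, w01 = 1, w10 = -1/2, w11 = -1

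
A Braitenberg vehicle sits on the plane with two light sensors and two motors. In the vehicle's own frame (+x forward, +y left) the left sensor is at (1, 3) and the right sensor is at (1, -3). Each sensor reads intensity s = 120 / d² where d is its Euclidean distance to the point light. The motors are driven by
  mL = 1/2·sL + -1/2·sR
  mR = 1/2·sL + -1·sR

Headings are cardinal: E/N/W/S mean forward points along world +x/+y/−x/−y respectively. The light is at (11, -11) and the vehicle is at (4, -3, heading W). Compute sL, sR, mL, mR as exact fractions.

left sensor world pos  = (3, -6); dL² = 89
right sensor world pos = (3, 0); dR² = 185
sL = 120/89 = 120/89
sR = 120/185 = 24/37
mL = 1/2·sL + -1/2·sR = 1152/3293
mR = 1/2·sL + -1·sR = 84/3293

120/89 24/37 1152/3293 84/3293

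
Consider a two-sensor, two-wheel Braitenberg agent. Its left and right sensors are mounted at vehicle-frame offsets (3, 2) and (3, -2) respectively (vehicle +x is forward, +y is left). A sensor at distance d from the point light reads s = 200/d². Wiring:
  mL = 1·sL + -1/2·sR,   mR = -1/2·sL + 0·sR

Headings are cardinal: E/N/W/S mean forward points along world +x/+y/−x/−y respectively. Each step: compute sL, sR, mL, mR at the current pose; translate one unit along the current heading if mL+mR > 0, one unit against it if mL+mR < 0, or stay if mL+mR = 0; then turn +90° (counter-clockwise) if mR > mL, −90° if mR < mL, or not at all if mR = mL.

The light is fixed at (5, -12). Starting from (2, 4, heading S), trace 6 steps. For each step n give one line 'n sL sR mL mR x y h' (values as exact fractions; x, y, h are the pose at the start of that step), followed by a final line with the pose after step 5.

n=0: pose=(2,4,S); sL=20/17, sR=100/97; mL=1090/1649, mR=-10/17; mL+mR=120/1649 → advance +1; mR−mL=-2060/1649 → turn -1·90°
n=1: pose=(2,3,W); sL=40/41, sR=8/13; mL=356/533, mR=-20/41; mL+mR=96/533 → advance +1; mR−mL=-616/533 → turn -1·90°
n=2: pose=(1,3,N); sL=5/9, sR=25/41; mL=185/738, mR=-5/18; mL+mR=-10/369 → advance -1; mR−mL=-65/123 → turn -1·90°
n=3: pose=(1,2,E); sL=200/257, sR=40/29; mL=660/7453, mR=-100/257; mL+mR=-2240/7453 → advance -1; mR−mL=-3560/7453 → turn -1·90°
n=4: pose=(0,2,S); sL=20/13, sR=20/17; mL=210/221, mR=-10/13; mL+mR=40/221 → advance +1; mR−mL=-380/221 → turn -1·90°
n=5: pose=(0,1,W); sL=40/37, sR=200/289; mL=7860/10693, mR=-20/37; mL+mR=2080/10693 → advance +1; mR−mL=-13640/10693 → turn -1·90°

0 20/17 100/97 1090/1649 -10/17 2 4 S
1 40/41 8/13 356/533 -20/41 2 3 W
2 5/9 25/41 185/738 -5/18 1 3 N
3 200/257 40/29 660/7453 -100/257 1 2 E
4 20/13 20/17 210/221 -10/13 0 2 S
5 40/37 200/289 7860/10693 -20/37 0 1 W
final -1 1 N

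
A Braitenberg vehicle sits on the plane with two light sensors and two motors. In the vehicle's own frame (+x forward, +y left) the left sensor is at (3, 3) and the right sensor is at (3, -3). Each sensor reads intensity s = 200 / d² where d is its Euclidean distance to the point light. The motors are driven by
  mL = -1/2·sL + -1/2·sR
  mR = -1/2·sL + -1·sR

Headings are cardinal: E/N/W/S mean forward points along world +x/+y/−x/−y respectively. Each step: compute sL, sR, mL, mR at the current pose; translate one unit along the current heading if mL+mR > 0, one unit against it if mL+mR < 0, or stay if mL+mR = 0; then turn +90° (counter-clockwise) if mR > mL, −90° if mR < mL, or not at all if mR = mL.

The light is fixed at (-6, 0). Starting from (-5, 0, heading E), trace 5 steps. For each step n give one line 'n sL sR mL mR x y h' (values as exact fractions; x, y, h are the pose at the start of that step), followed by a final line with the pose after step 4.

0 8 8 -8 -12 -5 0 E
1 100/9 100/9 -100/9 -50/3 -6 0 S
2 200/13 8 -152/13 -204/13 -6 1 W
3 10 25/4 -65/8 -45/4 -5 1 N
4 8 8 -8 -12 -5 0 E
final -6 0 S

n=0: pose=(-5,0,E); sL=8, sR=8; mL=-8, mR=-12; mL+mR=-20 → advance -1; mR−mL=-4 → turn -1·90°
n=1: pose=(-6,0,S); sL=100/9, sR=100/9; mL=-100/9, mR=-50/3; mL+mR=-250/9 → advance -1; mR−mL=-50/9 → turn -1·90°
n=2: pose=(-6,1,W); sL=200/13, sR=8; mL=-152/13, mR=-204/13; mL+mR=-356/13 → advance -1; mR−mL=-4 → turn -1·90°
n=3: pose=(-5,1,N); sL=10, sR=25/4; mL=-65/8, mR=-45/4; mL+mR=-155/8 → advance -1; mR−mL=-25/8 → turn -1·90°
n=4: pose=(-5,0,E); sL=8, sR=8; mL=-8, mR=-12; mL+mR=-20 → advance -1; mR−mL=-4 → turn -1·90°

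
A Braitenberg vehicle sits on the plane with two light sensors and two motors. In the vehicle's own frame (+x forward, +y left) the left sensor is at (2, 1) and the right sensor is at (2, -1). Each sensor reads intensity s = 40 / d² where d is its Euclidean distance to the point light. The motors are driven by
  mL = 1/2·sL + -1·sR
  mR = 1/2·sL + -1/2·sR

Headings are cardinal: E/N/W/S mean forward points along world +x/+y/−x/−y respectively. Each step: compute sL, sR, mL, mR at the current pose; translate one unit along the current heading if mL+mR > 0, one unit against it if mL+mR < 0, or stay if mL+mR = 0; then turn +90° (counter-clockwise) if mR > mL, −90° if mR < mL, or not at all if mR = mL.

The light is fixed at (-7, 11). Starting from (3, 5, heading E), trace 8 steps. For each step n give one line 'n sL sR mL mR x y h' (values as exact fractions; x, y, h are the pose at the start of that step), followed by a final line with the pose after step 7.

0 40/169 40/193 -2900/32617 480/32617 3 5 E
1 1/2 10/29 -11/116 9/116 2 5 N
2 40/113 8/17 -564/1921 -112/1921 2 4 W
3 20/101 20/81 -1210/8181 -200/8181 3 4 S
4 40/169 40/193 -2900/32617 480/32617 3 5 E
5 1/2 10/29 -11/116 9/116 2 5 N
6 40/113 8/17 -564/1921 -112/1921 2 4 W
7 20/101 20/81 -1210/8181 -200/8181 3 4 S
final 3 5 E

n=0: pose=(3,5,E); sL=40/169, sR=40/193; mL=-2900/32617, mR=480/32617; mL+mR=-2420/32617 → advance -1; mR−mL=20/193 → turn +1·90°
n=1: pose=(2,5,N); sL=1/2, sR=10/29; mL=-11/116, mR=9/116; mL+mR=-1/58 → advance -1; mR−mL=5/29 → turn +1·90°
n=2: pose=(2,4,W); sL=40/113, sR=8/17; mL=-564/1921, mR=-112/1921; mL+mR=-676/1921 → advance -1; mR−mL=4/17 → turn +1·90°
n=3: pose=(3,4,S); sL=20/101, sR=20/81; mL=-1210/8181, mR=-200/8181; mL+mR=-470/2727 → advance -1; mR−mL=10/81 → turn +1·90°
n=4: pose=(3,5,E); sL=40/169, sR=40/193; mL=-2900/32617, mR=480/32617; mL+mR=-2420/32617 → advance -1; mR−mL=20/193 → turn +1·90°
n=5: pose=(2,5,N); sL=1/2, sR=10/29; mL=-11/116, mR=9/116; mL+mR=-1/58 → advance -1; mR−mL=5/29 → turn +1·90°
n=6: pose=(2,4,W); sL=40/113, sR=8/17; mL=-564/1921, mR=-112/1921; mL+mR=-676/1921 → advance -1; mR−mL=4/17 → turn +1·90°
n=7: pose=(3,4,S); sL=20/101, sR=20/81; mL=-1210/8181, mR=-200/8181; mL+mR=-470/2727 → advance -1; mR−mL=10/81 → turn +1·90°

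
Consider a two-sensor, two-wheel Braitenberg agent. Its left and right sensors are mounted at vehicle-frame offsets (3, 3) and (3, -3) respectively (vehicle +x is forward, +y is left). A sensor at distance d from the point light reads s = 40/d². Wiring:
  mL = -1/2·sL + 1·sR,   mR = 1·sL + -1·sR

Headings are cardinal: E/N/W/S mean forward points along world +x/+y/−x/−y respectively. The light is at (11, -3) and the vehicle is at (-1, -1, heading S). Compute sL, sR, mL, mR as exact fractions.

left sensor world pos  = (2, -4); dL² = 82
right sensor world pos = (-4, -4); dR² = 226
sL = 40/82 = 20/41
sR = 40/226 = 20/113
mL = -1/2·sL + 1·sR = -310/4633
mR = 1·sL + -1·sR = 1440/4633

20/41 20/113 -310/4633 1440/4633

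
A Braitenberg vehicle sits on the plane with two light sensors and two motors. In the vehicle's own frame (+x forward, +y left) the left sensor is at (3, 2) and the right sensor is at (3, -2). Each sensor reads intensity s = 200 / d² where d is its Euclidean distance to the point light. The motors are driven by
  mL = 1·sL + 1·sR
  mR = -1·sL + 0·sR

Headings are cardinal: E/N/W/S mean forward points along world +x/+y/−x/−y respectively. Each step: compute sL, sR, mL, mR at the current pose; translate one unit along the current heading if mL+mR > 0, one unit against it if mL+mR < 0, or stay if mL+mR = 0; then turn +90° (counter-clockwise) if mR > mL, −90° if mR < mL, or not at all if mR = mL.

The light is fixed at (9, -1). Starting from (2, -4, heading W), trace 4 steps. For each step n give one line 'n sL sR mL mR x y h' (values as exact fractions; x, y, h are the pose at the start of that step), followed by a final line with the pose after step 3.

n=0: pose=(2,-4,W); sL=8/5, sR=200/101; mL=1808/505, mR=-8/5; mL+mR=200/101 → advance +1; mR−mL=-2616/505 → turn -1·90°
n=1: pose=(1,-4,N); sL=2, sR=50/9; mL=68/9, mR=-2; mL+mR=50/9 → advance +1; mR−mL=-86/9 → turn -1·90°
n=2: pose=(1,-3,E); sL=8, sR=200/41; mL=528/41, mR=-8; mL+mR=200/41 → advance +1; mR−mL=-856/41 → turn -1·90°
n=3: pose=(2,-3,S); sL=4, sR=100/53; mL=312/53, mR=-4; mL+mR=100/53 → advance +1; mR−mL=-524/53 → turn -1·90°

0 8/5 200/101 1808/505 -8/5 2 -4 W
1 2 50/9 68/9 -2 1 -4 N
2 8 200/41 528/41 -8 1 -3 E
3 4 100/53 312/53 -4 2 -3 S
final 2 -4 W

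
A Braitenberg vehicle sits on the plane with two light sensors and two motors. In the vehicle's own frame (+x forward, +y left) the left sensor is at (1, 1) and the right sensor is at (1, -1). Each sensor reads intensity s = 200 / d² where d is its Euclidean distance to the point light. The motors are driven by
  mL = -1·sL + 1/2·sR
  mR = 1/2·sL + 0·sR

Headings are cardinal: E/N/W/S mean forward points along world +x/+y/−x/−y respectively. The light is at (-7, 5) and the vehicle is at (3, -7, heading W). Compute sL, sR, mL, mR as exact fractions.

left sensor world pos  = (2, -8); dL² = 250
right sensor world pos = (2, -6); dR² = 202
sL = 200/250 = 4/5
sR = 200/202 = 100/101
mL = -1·sL + 1/2·sR = -154/505
mR = 1/2·sL + 0·sR = 2/5

4/5 100/101 -154/505 2/5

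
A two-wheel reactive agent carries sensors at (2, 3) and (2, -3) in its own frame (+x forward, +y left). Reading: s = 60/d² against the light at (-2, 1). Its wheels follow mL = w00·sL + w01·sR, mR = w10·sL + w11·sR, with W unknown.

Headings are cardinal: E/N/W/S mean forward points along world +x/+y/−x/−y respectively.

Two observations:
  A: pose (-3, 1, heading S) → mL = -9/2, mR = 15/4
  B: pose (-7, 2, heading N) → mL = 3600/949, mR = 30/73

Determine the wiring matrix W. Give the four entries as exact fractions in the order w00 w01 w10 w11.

obs A: pose=(-3,1,S) → sL=15/2, sR=3, mL=-9/2, mR=15/4
obs B: pose=(-7,2,N) → sL=60/73, sR=60/13, mL=3600/949, mR=30/73
sensor matrix S = [[15/2, 3], [60/73, 60/13]]; det S = 30510/949
solve [mL_A; mL_B] = S·[w00; w01] and [mR_A; mR_B] = S·[w10; w11]:
  w00 = -1, w01 = 1, w10 = 1/2, w11 = 0

-1 1 1/2 0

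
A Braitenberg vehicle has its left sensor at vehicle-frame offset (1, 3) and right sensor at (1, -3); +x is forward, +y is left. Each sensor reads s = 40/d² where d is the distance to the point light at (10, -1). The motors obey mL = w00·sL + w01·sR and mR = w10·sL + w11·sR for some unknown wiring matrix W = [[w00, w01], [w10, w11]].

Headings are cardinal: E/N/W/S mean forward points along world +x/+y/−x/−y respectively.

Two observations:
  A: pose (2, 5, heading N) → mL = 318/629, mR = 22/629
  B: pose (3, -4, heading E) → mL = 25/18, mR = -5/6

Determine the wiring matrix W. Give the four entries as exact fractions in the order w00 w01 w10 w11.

obs A: pose=(2,5,N) → sL=4/17, sR=20/37, mL=318/629, mR=22/629
obs B: pose=(3,-4,E) → sL=10/9, sR=5/9, mL=25/18, mR=-5/6
sensor matrix S = [[4/17, 20/37], [10/9, 5/9]]; det S = -2660/5661
solve [mL_A; mL_B] = S·[w00; w01] and [mR_A; mR_B] = S·[w10; w11]:
  w00 = 1, w01 = 1/2, w10 = -1, w11 = 1/2

1 1/2 -1 1/2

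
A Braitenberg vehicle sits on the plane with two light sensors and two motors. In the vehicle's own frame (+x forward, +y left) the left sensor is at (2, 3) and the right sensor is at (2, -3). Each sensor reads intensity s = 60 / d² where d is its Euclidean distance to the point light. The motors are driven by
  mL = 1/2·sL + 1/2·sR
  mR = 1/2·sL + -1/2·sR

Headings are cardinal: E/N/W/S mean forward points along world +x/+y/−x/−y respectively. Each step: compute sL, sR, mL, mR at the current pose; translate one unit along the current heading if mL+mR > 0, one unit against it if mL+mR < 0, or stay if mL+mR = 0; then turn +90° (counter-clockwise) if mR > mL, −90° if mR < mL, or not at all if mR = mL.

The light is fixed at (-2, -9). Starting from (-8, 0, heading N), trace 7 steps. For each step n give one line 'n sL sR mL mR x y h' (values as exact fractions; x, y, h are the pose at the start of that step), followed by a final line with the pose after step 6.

n=0: pose=(-8,0,N); sL=30/101, sR=6/13; mL=498/1313, mR=-108/1313; mL+mR=30/101 → advance +1; mR−mL=-6/13 → turn -1·90°
n=1: pose=(-8,1,E); sL=12/37, sR=12/13; mL=300/481, mR=-144/481; mL+mR=12/37 → advance +1; mR−mL=-12/13 → turn -1·90°
n=2: pose=(-7,1,S); sL=15/17, sR=15/32; mL=735/1088, mR=225/1088; mL+mR=15/17 → advance +1; mR−mL=-15/32 → turn -1·90°
n=3: pose=(-7,0,W); sL=12/17, sR=60/193; mL=1668/3281, mR=648/3281; mL+mR=12/17 → advance +1; mR−mL=-60/193 → turn -1·90°
n=4: pose=(-8,0,N); sL=30/101, sR=6/13; mL=498/1313, mR=-108/1313; mL+mR=30/101 → advance +1; mR−mL=-6/13 → turn -1·90°
n=5: pose=(-8,1,E); sL=12/37, sR=12/13; mL=300/481, mR=-144/481; mL+mR=12/37 → advance +1; mR−mL=-12/13 → turn -1·90°
n=6: pose=(-7,1,S); sL=15/17, sR=15/32; mL=735/1088, mR=225/1088; mL+mR=15/17 → advance +1; mR−mL=-15/32 → turn -1·90°

0 30/101 6/13 498/1313 -108/1313 -8 0 N
1 12/37 12/13 300/481 -144/481 -8 1 E
2 15/17 15/32 735/1088 225/1088 -7 1 S
3 12/17 60/193 1668/3281 648/3281 -7 0 W
4 30/101 6/13 498/1313 -108/1313 -8 0 N
5 12/37 12/13 300/481 -144/481 -8 1 E
6 15/17 15/32 735/1088 225/1088 -7 1 S
final -7 0 W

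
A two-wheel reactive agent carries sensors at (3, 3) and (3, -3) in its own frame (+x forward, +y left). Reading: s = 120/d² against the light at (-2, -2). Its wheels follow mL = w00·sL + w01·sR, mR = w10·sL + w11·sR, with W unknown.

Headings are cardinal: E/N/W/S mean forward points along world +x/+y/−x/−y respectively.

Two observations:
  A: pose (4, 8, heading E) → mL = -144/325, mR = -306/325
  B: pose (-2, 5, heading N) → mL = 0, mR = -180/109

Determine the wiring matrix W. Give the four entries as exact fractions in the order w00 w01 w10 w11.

obs A: pose=(4,8,E) → sL=12/25, sR=12/13, mL=-144/325, mR=-306/325
obs B: pose=(-2,5,N) → sL=120/109, sR=120/109, mL=0, mR=-180/109
sensor matrix S = [[12/25, 12/13], [120/109, 120/109]]; det S = -3456/7085
solve [mL_A; mL_B] = S·[w00; w01] and [mR_A; mR_B] = S·[w10; w11]:
  w00 = 1, w01 = -1, w10 = -1, w11 = -1/2

1 -1 -1 -1/2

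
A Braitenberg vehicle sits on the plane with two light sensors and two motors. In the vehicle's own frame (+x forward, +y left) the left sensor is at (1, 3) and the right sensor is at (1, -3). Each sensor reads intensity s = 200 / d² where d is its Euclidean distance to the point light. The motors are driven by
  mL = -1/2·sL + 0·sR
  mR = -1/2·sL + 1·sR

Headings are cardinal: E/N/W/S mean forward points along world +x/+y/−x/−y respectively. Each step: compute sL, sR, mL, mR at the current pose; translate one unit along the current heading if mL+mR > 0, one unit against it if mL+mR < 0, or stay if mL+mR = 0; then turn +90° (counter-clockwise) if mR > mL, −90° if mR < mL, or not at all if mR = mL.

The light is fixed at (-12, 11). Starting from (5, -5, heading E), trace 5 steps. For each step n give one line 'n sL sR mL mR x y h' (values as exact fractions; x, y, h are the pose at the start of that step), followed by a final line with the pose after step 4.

0 200/493 40/137 -100/493 6020/67541 5 -5 E
1 100/197 100/293 -50/197 5050/57721 4 -5 N
2 8/25 200/421 -4/25 3316/10525 4 -6 W
3 25/81 50/117 -25/162 575/2106 3 -6 S
4 200/481 200/697 -100/481 26500/335257 3 -7 E
final 2 -7 N

n=0: pose=(5,-5,E); sL=200/493, sR=40/137; mL=-100/493, mR=6020/67541; mL+mR=-7680/67541 → advance -1; mR−mL=40/137 → turn +1·90°
n=1: pose=(4,-5,N); sL=100/197, sR=100/293; mL=-50/197, mR=5050/57721; mL+mR=-9600/57721 → advance -1; mR−mL=100/293 → turn +1·90°
n=2: pose=(4,-6,W); sL=8/25, sR=200/421; mL=-4/25, mR=3316/10525; mL+mR=1632/10525 → advance +1; mR−mL=200/421 → turn +1·90°
n=3: pose=(3,-6,S); sL=25/81, sR=50/117; mL=-25/162, mR=575/2106; mL+mR=125/1053 → advance +1; mR−mL=50/117 → turn +1·90°
n=4: pose=(3,-7,E); sL=200/481, sR=200/697; mL=-100/481, mR=26500/335257; mL+mR=-43200/335257 → advance -1; mR−mL=200/697 → turn +1·90°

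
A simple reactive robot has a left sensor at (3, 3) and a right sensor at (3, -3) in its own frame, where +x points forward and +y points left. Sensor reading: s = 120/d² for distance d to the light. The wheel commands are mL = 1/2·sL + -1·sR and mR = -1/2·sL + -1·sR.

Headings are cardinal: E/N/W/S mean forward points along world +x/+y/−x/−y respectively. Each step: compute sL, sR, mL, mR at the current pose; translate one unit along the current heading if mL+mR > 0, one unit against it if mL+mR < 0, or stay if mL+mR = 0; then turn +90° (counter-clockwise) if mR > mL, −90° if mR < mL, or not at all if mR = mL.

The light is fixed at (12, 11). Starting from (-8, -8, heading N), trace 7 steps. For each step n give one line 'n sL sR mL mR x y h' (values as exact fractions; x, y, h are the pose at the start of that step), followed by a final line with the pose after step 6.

n=0: pose=(-8,-8,N); sL=24/157, sR=24/109; mL=-2460/17113, mR=-5076/17113; mL+mR=-48/109 → advance -1; mR−mL=-24/157 → turn -1·90°
n=1: pose=(-8,-9,E); sL=60/289, sR=60/409; mL=-5070/118201, mR=-29610/118201; mL+mR=-120/409 → advance -1; mR−mL=-60/289 → turn -1·90°
n=2: pose=(-9,-9,S); sL=120/853, sR=24/221; mL=-7212/188513, mR=-33732/188513; mL+mR=-48/221 → advance -1; mR−mL=-120/853 → turn -1·90°
n=3: pose=(-9,-8,W); sL=6/53, sR=15/104; mL=-483/5512, mR=-1107/5512; mL+mR=-15/52 → advance -1; mR−mL=-6/53 → turn -1·90°
n=4: pose=(-8,-8,N); sL=24/157, sR=24/109; mL=-2460/17113, mR=-5076/17113; mL+mR=-48/109 → advance -1; mR−mL=-24/157 → turn -1·90°
n=5: pose=(-8,-9,E); sL=60/289, sR=60/409; mL=-5070/118201, mR=-29610/118201; mL+mR=-120/409 → advance -1; mR−mL=-60/289 → turn -1·90°
n=6: pose=(-9,-9,S); sL=120/853, sR=24/221; mL=-7212/188513, mR=-33732/188513; mL+mR=-48/221 → advance -1; mR−mL=-120/853 → turn -1·90°

0 24/157 24/109 -2460/17113 -5076/17113 -8 -8 N
1 60/289 60/409 -5070/118201 -29610/118201 -8 -9 E
2 120/853 24/221 -7212/188513 -33732/188513 -9 -9 S
3 6/53 15/104 -483/5512 -1107/5512 -9 -8 W
4 24/157 24/109 -2460/17113 -5076/17113 -8 -8 N
5 60/289 60/409 -5070/118201 -29610/118201 -8 -9 E
6 120/853 24/221 -7212/188513 -33732/188513 -9 -9 S
final -9 -8 W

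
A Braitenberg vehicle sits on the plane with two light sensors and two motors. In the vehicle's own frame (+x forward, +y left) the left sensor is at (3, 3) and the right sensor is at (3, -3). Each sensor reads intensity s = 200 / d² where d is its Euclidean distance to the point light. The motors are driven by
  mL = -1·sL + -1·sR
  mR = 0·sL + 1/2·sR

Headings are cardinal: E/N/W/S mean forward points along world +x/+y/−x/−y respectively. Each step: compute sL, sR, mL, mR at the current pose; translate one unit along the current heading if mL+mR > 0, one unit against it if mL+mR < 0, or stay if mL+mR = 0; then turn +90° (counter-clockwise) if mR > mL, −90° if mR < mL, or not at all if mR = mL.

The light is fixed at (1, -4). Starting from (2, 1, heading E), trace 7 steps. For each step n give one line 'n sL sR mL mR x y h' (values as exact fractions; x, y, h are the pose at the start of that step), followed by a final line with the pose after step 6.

n=0: pose=(2,1,E); sL=5/2, sR=10; mL=-25/2, mR=5; mL+mR=-15/2 → advance -1; mR−mL=35/2 → turn +1·90°
n=1: pose=(1,1,N); sL=200/73, sR=200/73; mL=-400/73, mR=100/73; mL+mR=-300/73 → advance -1; mR−mL=500/73 → turn +1·90°
n=2: pose=(1,0,W); sL=20, sR=100/29; mL=-680/29, mR=50/29; mL+mR=-630/29 → advance -1; mR−mL=730/29 → turn +1·90°
n=3: pose=(2,0,S); sL=200/17, sR=40; mL=-880/17, mR=20; mL+mR=-540/17 → advance -1; mR−mL=1220/17 → turn +1·90°
n=4: pose=(2,1,E); sL=5/2, sR=10; mL=-25/2, mR=5; mL+mR=-15/2 → advance -1; mR−mL=35/2 → turn +1·90°
n=5: pose=(1,1,N); sL=200/73, sR=200/73; mL=-400/73, mR=100/73; mL+mR=-300/73 → advance -1; mR−mL=500/73 → turn +1·90°
n=6: pose=(1,0,W); sL=20, sR=100/29; mL=-680/29, mR=50/29; mL+mR=-630/29 → advance -1; mR−mL=730/29 → turn +1·90°

0 5/2 10 -25/2 5 2 1 E
1 200/73 200/73 -400/73 100/73 1 1 N
2 20 100/29 -680/29 50/29 1 0 W
3 200/17 40 -880/17 20 2 0 S
4 5/2 10 -25/2 5 2 1 E
5 200/73 200/73 -400/73 100/73 1 1 N
6 20 100/29 -680/29 50/29 1 0 W
final 2 0 S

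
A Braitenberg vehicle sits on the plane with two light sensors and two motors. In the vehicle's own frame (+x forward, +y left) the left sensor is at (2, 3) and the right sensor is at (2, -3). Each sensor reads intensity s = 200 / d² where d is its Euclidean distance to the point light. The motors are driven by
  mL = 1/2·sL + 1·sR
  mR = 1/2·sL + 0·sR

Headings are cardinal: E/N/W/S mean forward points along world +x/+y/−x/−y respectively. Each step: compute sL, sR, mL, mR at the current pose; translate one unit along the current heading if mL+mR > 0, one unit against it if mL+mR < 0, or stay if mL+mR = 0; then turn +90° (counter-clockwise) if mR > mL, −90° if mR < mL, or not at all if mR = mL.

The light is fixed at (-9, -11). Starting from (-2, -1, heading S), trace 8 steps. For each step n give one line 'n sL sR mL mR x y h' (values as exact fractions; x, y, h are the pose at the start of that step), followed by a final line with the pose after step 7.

n=0: pose=(-2,-1,S); sL=50/41, sR=5/2; mL=255/82, mR=25/41; mL+mR=305/82 → advance +1; mR−mL=-5/2 → turn -1·90°
n=1: pose=(-2,-2,W); sL=200/61, sR=200/169; mL=29100/10309, mR=100/61; mL+mR=46000/10309 → advance +1; mR−mL=-200/169 → turn -1·90°
n=2: pose=(-3,-2,N); sL=20/13, sR=100/101; mL=2310/1313, mR=10/13; mL+mR=3320/1313 → advance +1; mR−mL=-100/101 → turn -1·90°
n=3: pose=(-3,-1,E); sL=200/233, sR=200/113; mL=57900/26329, mR=100/233; mL+mR=69200/26329 → advance +1; mR−mL=-200/113 → turn -1·90°
n=4: pose=(-2,-1,S); sL=50/41, sR=5/2; mL=255/82, mR=25/41; mL+mR=305/82 → advance +1; mR−mL=-5/2 → turn -1·90°
n=5: pose=(-2,-2,W); sL=200/61, sR=200/169; mL=29100/10309, mR=100/61; mL+mR=46000/10309 → advance +1; mR−mL=-200/169 → turn -1·90°
n=6: pose=(-3,-2,N); sL=20/13, sR=100/101; mL=2310/1313, mR=10/13; mL+mR=3320/1313 → advance +1; mR−mL=-100/101 → turn -1·90°
n=7: pose=(-3,-1,E); sL=200/233, sR=200/113; mL=57900/26329, mR=100/233; mL+mR=69200/26329 → advance +1; mR−mL=-200/113 → turn -1·90°

0 50/41 5/2 255/82 25/41 -2 -1 S
1 200/61 200/169 29100/10309 100/61 -2 -2 W
2 20/13 100/101 2310/1313 10/13 -3 -2 N
3 200/233 200/113 57900/26329 100/233 -3 -1 E
4 50/41 5/2 255/82 25/41 -2 -1 S
5 200/61 200/169 29100/10309 100/61 -2 -2 W
6 20/13 100/101 2310/1313 10/13 -3 -2 N
7 200/233 200/113 57900/26329 100/233 -3 -1 E
final -2 -1 S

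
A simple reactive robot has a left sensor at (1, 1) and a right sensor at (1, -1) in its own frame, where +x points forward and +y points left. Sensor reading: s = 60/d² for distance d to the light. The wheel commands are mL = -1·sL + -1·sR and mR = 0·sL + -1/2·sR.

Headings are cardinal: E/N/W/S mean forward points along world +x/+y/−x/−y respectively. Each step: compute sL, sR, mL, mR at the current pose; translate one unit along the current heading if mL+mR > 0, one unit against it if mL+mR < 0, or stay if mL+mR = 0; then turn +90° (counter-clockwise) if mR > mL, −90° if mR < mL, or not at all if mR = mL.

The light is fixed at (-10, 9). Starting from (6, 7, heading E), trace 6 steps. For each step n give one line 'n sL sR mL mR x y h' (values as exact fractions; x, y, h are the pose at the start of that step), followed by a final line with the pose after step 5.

0 6/29 30/149 -1764/4321 -15/149 6 7 E
1 60/197 60/257 -27240/50629 -30/257 5 7 N
2 15/53 3/10 -309/530 -3/20 5 6 W
3 12/61 60/241 -6552/14701 -30/241 6 6 S
4 6/29 30/149 -1764/4321 -15/149 6 7 E
5 60/197 60/257 -27240/50629 -30/257 5 7 N
final 5 6 W

n=0: pose=(6,7,E); sL=6/29, sR=30/149; mL=-1764/4321, mR=-15/149; mL+mR=-2199/4321 → advance -1; mR−mL=1329/4321 → turn +1·90°
n=1: pose=(5,7,N); sL=60/197, sR=60/257; mL=-27240/50629, mR=-30/257; mL+mR=-33150/50629 → advance -1; mR−mL=21330/50629 → turn +1·90°
n=2: pose=(5,6,W); sL=15/53, sR=3/10; mL=-309/530, mR=-3/20; mL+mR=-777/1060 → advance -1; mR−mL=459/1060 → turn +1·90°
n=3: pose=(6,6,S); sL=12/61, sR=60/241; mL=-6552/14701, mR=-30/241; mL+mR=-8382/14701 → advance -1; mR−mL=4722/14701 → turn +1·90°
n=4: pose=(6,7,E); sL=6/29, sR=30/149; mL=-1764/4321, mR=-15/149; mL+mR=-2199/4321 → advance -1; mR−mL=1329/4321 → turn +1·90°
n=5: pose=(5,7,N); sL=60/197, sR=60/257; mL=-27240/50629, mR=-30/257; mL+mR=-33150/50629 → advance -1; mR−mL=21330/50629 → turn +1·90°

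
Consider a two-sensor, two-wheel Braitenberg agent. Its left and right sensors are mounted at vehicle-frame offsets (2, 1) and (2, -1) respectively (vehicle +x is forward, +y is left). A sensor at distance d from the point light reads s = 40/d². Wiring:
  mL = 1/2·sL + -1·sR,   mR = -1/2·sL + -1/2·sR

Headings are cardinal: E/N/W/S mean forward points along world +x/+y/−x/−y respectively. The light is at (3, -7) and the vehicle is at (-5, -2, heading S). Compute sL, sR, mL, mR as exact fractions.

left sensor world pos  = (-4, -4); dL² = 58
right sensor world pos = (-6, -4); dR² = 90
sL = 40/58 = 20/29
sR = 40/90 = 4/9
mL = 1/2·sL + -1·sR = -26/261
mR = -1/2·sL + -1/2·sR = -148/261

20/29 4/9 -26/261 -148/261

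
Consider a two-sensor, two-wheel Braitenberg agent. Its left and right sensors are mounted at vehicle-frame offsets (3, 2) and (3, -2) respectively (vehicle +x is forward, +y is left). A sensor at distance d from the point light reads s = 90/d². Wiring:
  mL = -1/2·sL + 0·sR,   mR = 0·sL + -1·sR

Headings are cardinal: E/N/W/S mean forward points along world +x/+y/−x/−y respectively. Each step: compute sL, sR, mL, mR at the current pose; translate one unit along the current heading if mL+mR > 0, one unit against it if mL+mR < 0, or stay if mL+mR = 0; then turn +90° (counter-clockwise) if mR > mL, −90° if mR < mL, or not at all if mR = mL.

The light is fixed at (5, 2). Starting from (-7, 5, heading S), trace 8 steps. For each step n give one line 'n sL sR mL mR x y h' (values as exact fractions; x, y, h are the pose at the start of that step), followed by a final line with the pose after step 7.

0 9/10 45/98 -9/20 -45/98 -7 5 S
1 90/229 10/29 -45/229 -10/29 -7 6 W
2 45/109 9/13 -45/218 -9/13 -6 6 N
3 90/89 18/13 -45/89 -18/13 -6 5 E
4 9/10 45/98 -9/20 -45/98 -7 5 S
5 90/229 10/29 -45/229 -10/29 -7 6 W
6 45/109 9/13 -45/218 -9/13 -6 6 N
7 90/89 18/13 -45/89 -18/13 -6 5 E
final -7 5 S

n=0: pose=(-7,5,S); sL=9/10, sR=45/98; mL=-9/20, mR=-45/98; mL+mR=-891/980 → advance -1; mR−mL=-9/980 → turn -1·90°
n=1: pose=(-7,6,W); sL=90/229, sR=10/29; mL=-45/229, mR=-10/29; mL+mR=-3595/6641 → advance -1; mR−mL=-985/6641 → turn -1·90°
n=2: pose=(-6,6,N); sL=45/109, sR=9/13; mL=-45/218, mR=-9/13; mL+mR=-2547/2834 → advance -1; mR−mL=-1377/2834 → turn -1·90°
n=3: pose=(-6,5,E); sL=90/89, sR=18/13; mL=-45/89, mR=-18/13; mL+mR=-2187/1157 → advance -1; mR−mL=-1017/1157 → turn -1·90°
n=4: pose=(-7,5,S); sL=9/10, sR=45/98; mL=-9/20, mR=-45/98; mL+mR=-891/980 → advance -1; mR−mL=-9/980 → turn -1·90°
n=5: pose=(-7,6,W); sL=90/229, sR=10/29; mL=-45/229, mR=-10/29; mL+mR=-3595/6641 → advance -1; mR−mL=-985/6641 → turn -1·90°
n=6: pose=(-6,6,N); sL=45/109, sR=9/13; mL=-45/218, mR=-9/13; mL+mR=-2547/2834 → advance -1; mR−mL=-1377/2834 → turn -1·90°
n=7: pose=(-6,5,E); sL=90/89, sR=18/13; mL=-45/89, mR=-18/13; mL+mR=-2187/1157 → advance -1; mR−mL=-1017/1157 → turn -1·90°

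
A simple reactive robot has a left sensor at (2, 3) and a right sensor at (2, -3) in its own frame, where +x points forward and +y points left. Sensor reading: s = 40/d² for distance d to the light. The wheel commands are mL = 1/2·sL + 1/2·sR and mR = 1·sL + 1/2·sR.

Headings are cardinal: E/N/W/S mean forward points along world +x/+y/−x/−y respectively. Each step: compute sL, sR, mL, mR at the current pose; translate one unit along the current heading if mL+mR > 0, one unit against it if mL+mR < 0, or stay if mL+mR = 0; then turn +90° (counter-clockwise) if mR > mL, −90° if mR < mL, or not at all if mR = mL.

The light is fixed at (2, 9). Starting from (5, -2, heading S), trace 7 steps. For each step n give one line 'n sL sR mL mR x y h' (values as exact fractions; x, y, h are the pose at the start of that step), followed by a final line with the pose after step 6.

n=0: pose=(5,-2,S); sL=8/41, sR=40/169; mL=1496/6929, mR=2172/6929; mL+mR=3668/6929 → advance +1; mR−mL=4/41 → turn +1·90°
n=1: pose=(5,-3,E); sL=20/53, sR=4/25; mL=356/1325, mR=606/1325; mL+mR=962/1325 → advance +1; mR−mL=10/53 → turn +1·90°
n=2: pose=(6,-3,N); sL=40/101, sR=40/149; mL=5000/15049, mR=7980/15049; mL+mR=12980/15049 → advance +1; mR−mL=20/101 → turn +1·90°
n=3: pose=(6,-2,W); sL=1/5, sR=10/17; mL=67/170, mR=42/85; mL+mR=151/170 → advance +1; mR−mL=1/10 → turn +1·90°
n=4: pose=(5,-2,S); sL=8/41, sR=40/169; mL=1496/6929, mR=2172/6929; mL+mR=3668/6929 → advance +1; mR−mL=4/41 → turn +1·90°
n=5: pose=(5,-3,E); sL=20/53, sR=4/25; mL=356/1325, mR=606/1325; mL+mR=962/1325 → advance +1; mR−mL=10/53 → turn +1·90°
n=6: pose=(6,-3,N); sL=40/101, sR=40/149; mL=5000/15049, mR=7980/15049; mL+mR=12980/15049 → advance +1; mR−mL=20/101 → turn +1·90°

0 8/41 40/169 1496/6929 2172/6929 5 -2 S
1 20/53 4/25 356/1325 606/1325 5 -3 E
2 40/101 40/149 5000/15049 7980/15049 6 -3 N
3 1/5 10/17 67/170 42/85 6 -2 W
4 8/41 40/169 1496/6929 2172/6929 5 -2 S
5 20/53 4/25 356/1325 606/1325 5 -3 E
6 40/101 40/149 5000/15049 7980/15049 6 -3 N
final 6 -2 W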